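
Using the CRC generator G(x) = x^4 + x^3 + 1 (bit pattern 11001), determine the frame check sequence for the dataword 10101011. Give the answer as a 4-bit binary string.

1101

Append 4 zeros: 101010110000. Divide by 11001 (XOR where the leading bit is 1):
  pos 0: 10101 XOR 11001 = 01100
  pos 1: 11000 XOR 11001 = 00001
  pos 5: 11100 XOR 11001 = 00101
  pos 7: 10100 XOR 11001 = 01101
Remainder (last 4 bits) = 1101. This is the CRC / FCS.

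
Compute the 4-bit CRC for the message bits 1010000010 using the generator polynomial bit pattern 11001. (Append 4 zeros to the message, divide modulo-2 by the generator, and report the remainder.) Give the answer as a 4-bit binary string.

Append 4 zeros: 10100000100000. Divide by 11001 (XOR where the leading bit is 1):
  pos 0: 10100 XOR 11001 = 01101
  pos 1: 11010 XOR 11001 = 00011
  pos 4: 11001 XOR 11001 = 00000
Remainder (last 4 bits) = 0000. This is the CRC / FCS.

0000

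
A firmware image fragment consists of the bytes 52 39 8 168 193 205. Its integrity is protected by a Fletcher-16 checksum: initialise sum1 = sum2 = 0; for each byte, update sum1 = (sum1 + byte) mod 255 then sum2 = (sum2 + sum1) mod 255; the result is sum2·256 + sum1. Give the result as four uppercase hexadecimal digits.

Running sums (mod 255):
  after byte 0 (52): sum1=52, sum2=52
  after byte 1 (39): sum1=91, sum2=143
  after byte 2 (8): sum1=99, sum2=242
  after byte 3 (168): sum1=12, sum2=254
  after byte 4 (193): sum1=205, sum2=204
  after byte 5 (205): sum1=155, sum2=104
Checksum = sum2·256 + sum1 = 104·256 + 155 = 26779 = 0x689B.

689B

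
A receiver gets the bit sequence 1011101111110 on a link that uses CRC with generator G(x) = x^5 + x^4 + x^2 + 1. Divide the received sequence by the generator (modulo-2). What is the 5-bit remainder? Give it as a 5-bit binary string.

00000

Modulo-2 division of 1011101111110 by 110101:
  pos 0: 101110 XOR 110101 = 011011
  pos 1: 110111 XOR 110101 = 000010
  pos 5: 101111 XOR 110101 = 011010
  pos 6: 110101 XOR 110101 = 000000
Remainder = 00000 (zero — the frame passes the CRC check).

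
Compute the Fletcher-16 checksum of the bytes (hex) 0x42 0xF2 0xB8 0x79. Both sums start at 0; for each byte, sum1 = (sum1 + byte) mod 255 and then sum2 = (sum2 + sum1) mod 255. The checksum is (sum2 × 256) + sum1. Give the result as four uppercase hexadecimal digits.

CC67

Running sums (mod 255):
  after byte 0 (0x42): sum1=66, sum2=66
  after byte 1 (0xF2): sum1=53, sum2=119
  after byte 2 (0xB8): sum1=237, sum2=101
  after byte 3 (0x79): sum1=103, sum2=204
Checksum = sum2·256 + sum1 = 204·256 + 103 = 52327 = 0xCC67.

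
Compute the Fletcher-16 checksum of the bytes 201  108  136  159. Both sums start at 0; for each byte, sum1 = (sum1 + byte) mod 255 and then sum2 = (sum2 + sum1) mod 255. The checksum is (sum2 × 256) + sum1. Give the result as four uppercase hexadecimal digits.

1D5E

Running sums (mod 255):
  after byte 0 (201): sum1=201, sum2=201
  after byte 1 (108): sum1=54, sum2=0
  after byte 2 (136): sum1=190, sum2=190
  after byte 3 (159): sum1=94, sum2=29
Checksum = sum2·256 + sum1 = 29·256 + 94 = 7518 = 0x1D5E.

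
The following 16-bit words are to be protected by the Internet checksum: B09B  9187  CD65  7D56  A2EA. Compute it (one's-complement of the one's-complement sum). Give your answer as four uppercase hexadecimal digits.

One's-complement addition (fold any carry out of bit 15 back into bit 0):
  0xB09B + 0x9187 = 0x14222 → wrap carry → 0x4223
  0x4223 + 0xCD65 = 0x10F88 → wrap carry → 0x0F89
  0x0F89 + 0x7D56 = 0x08CDF
  0x8CDF + 0xA2EA = 0x12FC9 → wrap carry → 0x2FCA
One's-complement sum = 0x2FCA.
Checksum = ~0x2FCA & 0xFFFF = 0xD035.

D035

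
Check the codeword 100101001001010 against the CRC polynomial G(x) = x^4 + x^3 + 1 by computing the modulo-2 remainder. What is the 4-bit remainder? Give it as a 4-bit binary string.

Modulo-2 division of 100101001001010 by 11001:
  pos 0: 10010 XOR 11001 = 01011
  pos 1: 10111 XOR 11001 = 01110
  pos 2: 11100 XOR 11001 = 00101
  pos 4: 10101 XOR 11001 = 01100
  pos 5: 11000 XOR 11001 = 00001
  pos 9: 10101 XOR 11001 = 01100
  pos 10: 11000 XOR 11001 = 00001
Remainder = 0001 (nonzero — an error is detected).

0001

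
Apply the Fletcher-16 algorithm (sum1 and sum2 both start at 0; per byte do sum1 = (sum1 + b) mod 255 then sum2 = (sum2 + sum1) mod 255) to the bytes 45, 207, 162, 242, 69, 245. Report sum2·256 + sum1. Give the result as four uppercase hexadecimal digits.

02CD

Running sums (mod 255):
  after byte 0 (45): sum1=45, sum2=45
  after byte 1 (207): sum1=252, sum2=42
  after byte 2 (162): sum1=159, sum2=201
  after byte 3 (242): sum1=146, sum2=92
  after byte 4 (69): sum1=215, sum2=52
  after byte 5 (245): sum1=205, sum2=2
Checksum = sum2·256 + sum1 = 2·256 + 205 = 717 = 0x02CD.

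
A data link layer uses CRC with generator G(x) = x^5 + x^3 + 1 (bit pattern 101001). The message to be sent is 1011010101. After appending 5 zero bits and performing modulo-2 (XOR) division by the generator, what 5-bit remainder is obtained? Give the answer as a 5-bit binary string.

Append 5 zeros: 101101010100000. Divide by 101001 (XOR where the leading bit is 1):
  pos 0: 101101 XOR 101001 = 000100
  pos 3: 100010 XOR 101001 = 001011
  pos 5: 101110 XOR 101001 = 000111
  pos 8: 111000 XOR 101001 = 010001
  pos 9: 100010 XOR 101001 = 001011
Remainder (last 5 bits) = 01011. This is the CRC / FCS.

01011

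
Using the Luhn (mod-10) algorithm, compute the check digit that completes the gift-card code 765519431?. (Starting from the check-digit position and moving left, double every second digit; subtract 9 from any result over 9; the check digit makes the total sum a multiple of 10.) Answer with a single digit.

9

Partial digits right→left: 1 3 4 9 1 5 5 6 7
Double every second digit counting from the check-digit position (so the 1st, 3rd, 5th, ... of the partial from the right).
  doubled (with −9 where >9): 2 8 2 1 5 → sum 18
  kept as-is: 3 9 5 6 → sum 23
Total = 18 + 23 = 41.
Check digit = (10 − (41 mod 10)) mod 10 = 9.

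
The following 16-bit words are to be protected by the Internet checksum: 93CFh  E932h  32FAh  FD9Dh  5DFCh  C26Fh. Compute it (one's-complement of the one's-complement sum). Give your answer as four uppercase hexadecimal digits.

One's-complement addition (fold any carry out of bit 15 back into bit 0):
  0x93CF + 0xE932 = 0x17D01 → wrap carry → 0x7D02
  0x7D02 + 0x32FA = 0x0AFFC
  0xAFFC + 0xFD9D = 0x1AD99 → wrap carry → 0xAD9A
  0xAD9A + 0x5DFC = 0x10B96 → wrap carry → 0x0B97
  0x0B97 + 0xC26F = 0x0CE06
One's-complement sum = 0xCE06.
Checksum = ~0xCE06 & 0xFFFF = 0x31F9.

31F9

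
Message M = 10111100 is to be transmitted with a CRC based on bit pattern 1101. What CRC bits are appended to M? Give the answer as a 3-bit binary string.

011

Append 3 zeros: 10111100000. Divide by 1101 (XOR where the leading bit is 1):
  pos 0: 1011 XOR 1101 = 0110
  pos 1: 1101 XOR 1101 = 0000
  pos 5: 1000 XOR 1101 = 0101
  pos 6: 1010 XOR 1101 = 0111
  pos 7: 1110 XOR 1101 = 0011
Remainder (last 3 bits) = 011. This is the CRC / FCS.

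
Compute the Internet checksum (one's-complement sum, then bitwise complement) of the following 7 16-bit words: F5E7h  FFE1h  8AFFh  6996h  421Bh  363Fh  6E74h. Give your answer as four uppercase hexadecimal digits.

2ED1

One's-complement addition (fold any carry out of bit 15 back into bit 0):
  0xF5E7 + 0xFFE1 = 0x1F5C8 → wrap carry → 0xF5C9
  0xF5C9 + 0x8AFF = 0x180C8 → wrap carry → 0x80C9
  0x80C9 + 0x6996 = 0x0EA5F
  0xEA5F + 0x421B = 0x12C7A → wrap carry → 0x2C7B
  0x2C7B + 0x363F = 0x062BA
  0x62BA + 0x6E74 = 0x0D12E
One's-complement sum = 0xD12E.
Checksum = ~0xD12E & 0xFFFF = 0x2ED1.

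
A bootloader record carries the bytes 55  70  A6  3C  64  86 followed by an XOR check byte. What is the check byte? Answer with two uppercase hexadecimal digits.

5D

XOR the bytes together:
  start with 0x55
  0x55 ⊕ 0x70 = 0x25
  0x25 ⊕ 0xA6 = 0x83
  0x83 ⊕ 0x3C = 0xBF
  0xBF ⊕ 0x64 = 0xDB
  0xDB ⊕ 0x86 = 0x5D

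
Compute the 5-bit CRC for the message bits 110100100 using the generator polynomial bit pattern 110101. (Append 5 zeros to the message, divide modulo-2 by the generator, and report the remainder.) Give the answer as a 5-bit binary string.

11101

Append 5 zeros: 11010010000000. Divide by 110101 (XOR where the leading bit is 1):
  pos 0: 110100 XOR 110101 = 000001
  pos 5: 110000 XOR 110101 = 000101
  pos 8: 101000 XOR 110101 = 011101
Remainder (last 5 bits) = 11101. This is the CRC / FCS.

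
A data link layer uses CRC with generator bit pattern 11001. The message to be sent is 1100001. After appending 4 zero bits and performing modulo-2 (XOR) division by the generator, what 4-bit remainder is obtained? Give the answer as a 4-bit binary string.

Append 4 zeros: 11000010000. Divide by 11001 (XOR where the leading bit is 1):
  pos 0: 11000 XOR 11001 = 00001
  pos 4: 10100 XOR 11001 = 01101
  pos 5: 11010 XOR 11001 = 00011
Remainder (last 4 bits) = 0110. This is the CRC / FCS.

0110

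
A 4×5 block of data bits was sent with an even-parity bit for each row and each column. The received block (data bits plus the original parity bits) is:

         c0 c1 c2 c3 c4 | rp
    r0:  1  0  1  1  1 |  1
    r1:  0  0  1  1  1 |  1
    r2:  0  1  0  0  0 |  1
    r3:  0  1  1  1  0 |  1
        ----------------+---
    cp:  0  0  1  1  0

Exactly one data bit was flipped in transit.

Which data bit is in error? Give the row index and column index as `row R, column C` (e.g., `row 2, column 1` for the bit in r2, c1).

row 0, column 0

Recompute each row's even parity and compare to rp:
  r0: data parity 0, sent rp 1 → mismatch
  r1: data parity 1, sent rp 1 → ok
  r2: data parity 1, sent rp 1 → ok
  r3: data parity 1, sent rp 1 → ok
Recompute each column's even parity and compare to cp:
  c0: data parity 1, sent cp 0 → mismatch
  c1: data parity 0, sent cp 0 → ok
  c2: data parity 1, sent cp 1 → ok
  c3: data parity 1, sent cp 1 → ok
  c4: data parity 0, sent cp 0 → ok
Exactly one row (r0) and one column (c0) fail → the flipped bit is at their intersection.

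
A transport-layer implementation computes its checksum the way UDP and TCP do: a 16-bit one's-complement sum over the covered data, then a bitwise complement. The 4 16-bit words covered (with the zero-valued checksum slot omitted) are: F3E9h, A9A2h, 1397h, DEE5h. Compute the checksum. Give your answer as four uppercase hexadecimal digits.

One's-complement addition (fold any carry out of bit 15 back into bit 0):
  0xF3E9 + 0xA9A2 = 0x19D8B → wrap carry → 0x9D8C
  0x9D8C + 0x1397 = 0x0B123
  0xB123 + 0xDEE5 = 0x19008 → wrap carry → 0x9009
One's-complement sum = 0x9009.
Checksum = ~0x9009 & 0xFFFF = 0x6FF6.

6FF6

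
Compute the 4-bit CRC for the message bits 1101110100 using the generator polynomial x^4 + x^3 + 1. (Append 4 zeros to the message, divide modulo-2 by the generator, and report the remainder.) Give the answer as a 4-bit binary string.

Append 4 zeros: 11011101000000. Divide by 11001 (XOR where the leading bit is 1):
  pos 0: 11011 XOR 11001 = 00010
  pos 3: 10101 XOR 11001 = 01100
  pos 4: 11000 XOR 11001 = 00001
  pos 8: 10000 XOR 11001 = 01001
  pos 9: 10010 XOR 11001 = 01011
Remainder (last 4 bits) = 1011. This is the CRC / FCS.

1011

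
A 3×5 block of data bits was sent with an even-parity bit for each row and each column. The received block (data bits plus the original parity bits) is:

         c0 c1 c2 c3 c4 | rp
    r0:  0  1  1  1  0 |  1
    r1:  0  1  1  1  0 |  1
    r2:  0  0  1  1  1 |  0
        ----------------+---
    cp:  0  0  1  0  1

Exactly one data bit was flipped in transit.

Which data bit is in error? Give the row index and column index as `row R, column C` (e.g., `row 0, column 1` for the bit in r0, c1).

row 2, column 3

Recompute each row's even parity and compare to rp:
  r0: data parity 1, sent rp 1 → ok
  r1: data parity 1, sent rp 1 → ok
  r2: data parity 1, sent rp 0 → mismatch
Recompute each column's even parity and compare to cp:
  c0: data parity 0, sent cp 0 → ok
  c1: data parity 0, sent cp 0 → ok
  c2: data parity 1, sent cp 1 → ok
  c3: data parity 1, sent cp 0 → mismatch
  c4: data parity 1, sent cp 1 → ok
Exactly one row (r2) and one column (c3) fail → the flipped bit is at their intersection.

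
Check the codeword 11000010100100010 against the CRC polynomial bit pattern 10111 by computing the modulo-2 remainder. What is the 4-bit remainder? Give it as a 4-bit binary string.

Modulo-2 division of 11000010100100010 by 10111:
  pos 0: 11000 XOR 10111 = 01111
  pos 1: 11110 XOR 10111 = 01001
  pos 2: 10011 XOR 10111 = 00100
  pos 4: 10001 XOR 10111 = 00110
  pos 6: 11000 XOR 10111 = 01111
  pos 7: 11111 XOR 10111 = 01000
  pos 8: 10000 XOR 10111 = 00111
  pos 10: 11100 XOR 10111 = 01011
  pos 11: 10111 XOR 10111 = 00000
Remainder = 0000 (zero — the frame passes the CRC check).

0000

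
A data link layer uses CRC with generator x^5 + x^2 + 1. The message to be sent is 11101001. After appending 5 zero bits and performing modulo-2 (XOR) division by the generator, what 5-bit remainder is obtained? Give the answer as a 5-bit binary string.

Append 5 zeros: 1110100100000. Divide by 100101 (XOR where the leading bit is 1):
  pos 0: 111010 XOR 100101 = 011111
  pos 1: 111110 XOR 100101 = 011011
  pos 2: 110111 XOR 100101 = 010010
  pos 3: 100100 XOR 100101 = 000001
Remainder (last 5 bits) = 10000. This is the CRC / FCS.

10000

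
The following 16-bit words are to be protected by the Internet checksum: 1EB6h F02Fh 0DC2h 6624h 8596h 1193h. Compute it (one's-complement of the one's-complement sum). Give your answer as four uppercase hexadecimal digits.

One's-complement addition (fold any carry out of bit 15 back into bit 0):
  0x1EB6 + 0xF02F = 0x10EE5 → wrap carry → 0x0EE6
  0x0EE6 + 0x0DC2 = 0x01CA8
  0x1CA8 + 0x6624 = 0x082CC
  0x82CC + 0x8596 = 0x10862 → wrap carry → 0x0863
  0x0863 + 0x1193 = 0x019F6
One's-complement sum = 0x19F6.
Checksum = ~0x19F6 & 0xFFFF = 0xE609.

E609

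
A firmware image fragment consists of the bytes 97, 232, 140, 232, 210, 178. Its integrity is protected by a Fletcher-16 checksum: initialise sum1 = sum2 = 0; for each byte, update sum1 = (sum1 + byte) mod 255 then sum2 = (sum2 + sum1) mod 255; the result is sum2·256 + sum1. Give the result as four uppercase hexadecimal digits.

1A45

Running sums (mod 255):
  after byte 0 (97): sum1=97, sum2=97
  after byte 1 (232): sum1=74, sum2=171
  after byte 2 (140): sum1=214, sum2=130
  after byte 3 (232): sum1=191, sum2=66
  after byte 4 (210): sum1=146, sum2=212
  after byte 5 (178): sum1=69, sum2=26
Checksum = sum2·256 + sum1 = 26·256 + 69 = 6725 = 0x1A45.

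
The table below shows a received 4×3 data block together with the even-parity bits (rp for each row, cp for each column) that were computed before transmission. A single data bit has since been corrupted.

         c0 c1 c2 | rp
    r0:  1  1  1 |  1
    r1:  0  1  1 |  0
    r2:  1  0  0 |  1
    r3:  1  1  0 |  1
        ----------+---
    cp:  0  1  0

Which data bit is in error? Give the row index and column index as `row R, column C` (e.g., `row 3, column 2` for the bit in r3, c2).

row 3, column 0

Recompute each row's even parity and compare to rp:
  r0: data parity 1, sent rp 1 → ok
  r1: data parity 0, sent rp 0 → ok
  r2: data parity 1, sent rp 1 → ok
  r3: data parity 0, sent rp 1 → mismatch
Recompute each column's even parity and compare to cp:
  c0: data parity 1, sent cp 0 → mismatch
  c1: data parity 1, sent cp 1 → ok
  c2: data parity 0, sent cp 0 → ok
Exactly one row (r3) and one column (c0) fail → the flipped bit is at their intersection.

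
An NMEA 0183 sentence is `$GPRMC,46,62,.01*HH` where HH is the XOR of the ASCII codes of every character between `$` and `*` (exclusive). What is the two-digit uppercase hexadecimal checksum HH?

XOR the ASCII codes of the payload characters:
  'G' = 0x47 → acc = 0x47
  'P' = 0x50 → acc = 0x17
  'R' = 0x52 → acc = 0x45
  'M' = 0x4D → acc = 0x08
  'C' = 0x43 → acc = 0x4B
  ',' = 0x2C → acc = 0x67
  '4' = 0x34 → acc = 0x53
  '6' = 0x36 → acc = 0x65
  ',' = 0x2C → acc = 0x49
  '6' = 0x36 → acc = 0x7F
  '2' = 0x32 → acc = 0x4D
  ',' = 0x2C → acc = 0x61
  '.' = 0x2E → acc = 0x4F
  '0' = 0x30 → acc = 0x7F
  '1' = 0x31 → acc = 0x4E
Checksum = 0x4E.

4E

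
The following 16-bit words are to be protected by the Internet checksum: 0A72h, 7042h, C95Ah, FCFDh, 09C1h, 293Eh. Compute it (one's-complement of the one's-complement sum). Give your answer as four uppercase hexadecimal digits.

One's-complement addition (fold any carry out of bit 15 back into bit 0):
  0x0A72 + 0x7042 = 0x07AB4
  0x7AB4 + 0xC95A = 0x1440E → wrap carry → 0x440F
  0x440F + 0xFCFD = 0x1410C → wrap carry → 0x410D
  0x410D + 0x09C1 = 0x04ACE
  0x4ACE + 0x293E = 0x0740C
One's-complement sum = 0x740C.
Checksum = ~0x740C & 0xFFFF = 0x8BF3.

8BF3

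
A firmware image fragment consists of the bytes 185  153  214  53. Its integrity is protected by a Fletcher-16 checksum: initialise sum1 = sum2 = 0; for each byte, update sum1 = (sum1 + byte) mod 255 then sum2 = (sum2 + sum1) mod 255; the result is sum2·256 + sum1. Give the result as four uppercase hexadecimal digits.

Running sums (mod 255):
  after byte 0 (185): sum1=185, sum2=185
  after byte 1 (153): sum1=83, sum2=13
  after byte 2 (214): sum1=42, sum2=55
  after byte 3 (53): sum1=95, sum2=150
Checksum = sum2·256 + sum1 = 150·256 + 95 = 38495 = 0x965F.

965F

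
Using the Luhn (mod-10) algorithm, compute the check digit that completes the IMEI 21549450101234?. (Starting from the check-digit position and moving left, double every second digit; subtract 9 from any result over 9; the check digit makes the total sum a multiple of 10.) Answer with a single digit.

4

Partial digits right→left: 4 3 2 1 0 1 0 5 4 9 4 5 1 2
Double every second digit counting from the check-digit position (so the 1st, 3rd, 5th, ... of the partial from the right).
  doubled (with −9 where >9): 8 4 0 0 8 8 2 → sum 30
  kept as-is: 3 1 1 5 9 5 2 → sum 26
Total = 30 + 26 = 56.
Check digit = (10 − (56 mod 10)) mod 10 = 4.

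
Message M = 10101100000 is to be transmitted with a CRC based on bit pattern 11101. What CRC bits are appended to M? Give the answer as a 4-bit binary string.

1010

Append 4 zeros: 101011000000000. Divide by 11101 (XOR where the leading bit is 1):
  pos 0: 10101 XOR 11101 = 01000
  pos 1: 10001 XOR 11101 = 01100
  pos 2: 11000 XOR 11101 = 00101
  pos 4: 10100 XOR 11101 = 01001
  pos 5: 10010 XOR 11101 = 01111
  pos 6: 11110 XOR 11101 = 00011
  pos 9: 11000 XOR 11101 = 00101
Remainder (last 4 bits) = 1010. This is the CRC / FCS.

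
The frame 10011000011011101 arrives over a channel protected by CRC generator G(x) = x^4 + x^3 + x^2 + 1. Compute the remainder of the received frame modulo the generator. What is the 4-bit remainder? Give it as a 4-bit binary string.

Modulo-2 division of 10011000011011101 by 11101:
  pos 0: 10011 XOR 11101 = 01110
  pos 1: 11100 XOR 11101 = 00001
  pos 5: 10001 XOR 11101 = 01100
  pos 6: 11001 XOR 11101 = 00100
  pos 8: 10001 XOR 11101 = 01100
  pos 9: 11001 XOR 11101 = 00100
  pos 11: 10010 XOR 11101 = 01111
  pos 12: 11111 XOR 11101 = 00010
Remainder = 0010 (nonzero — an error is detected).

0010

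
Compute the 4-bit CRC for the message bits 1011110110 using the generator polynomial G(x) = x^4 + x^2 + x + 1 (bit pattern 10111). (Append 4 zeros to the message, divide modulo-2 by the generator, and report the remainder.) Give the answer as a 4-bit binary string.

0111

Append 4 zeros: 10111101100000. Divide by 10111 (XOR where the leading bit is 1):
  pos 0: 10111 XOR 10111 = 00000
  pos 5: 10110 XOR 10111 = 00001
  pos 9: 10000 XOR 10111 = 00111
Remainder (last 4 bits) = 0111. This is the CRC / FCS.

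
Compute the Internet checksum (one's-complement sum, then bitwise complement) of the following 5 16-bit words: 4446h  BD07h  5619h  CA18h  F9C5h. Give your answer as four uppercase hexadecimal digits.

One's-complement addition (fold any carry out of bit 15 back into bit 0):
  0x4446 + 0xBD07 = 0x1014D → wrap carry → 0x014E
  0x014E + 0x5619 = 0x05767
  0x5767 + 0xCA18 = 0x1217F → wrap carry → 0x2180
  0x2180 + 0xF9C5 = 0x11B45 → wrap carry → 0x1B46
One's-complement sum = 0x1B46.
Checksum = ~0x1B46 & 0xFFFF = 0xE4B9.

E4B9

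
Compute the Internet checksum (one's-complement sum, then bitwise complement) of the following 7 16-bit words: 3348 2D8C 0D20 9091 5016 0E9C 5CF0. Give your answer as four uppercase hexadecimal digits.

45D7

One's-complement addition (fold any carry out of bit 15 back into bit 0):
  0x3348 + 0x2D8C = 0x060D4
  0x60D4 + 0x0D20 = 0x06DF4
  0x6DF4 + 0x9091 = 0x0FE85
  0xFE85 + 0x5016 = 0x14E9B → wrap carry → 0x4E9C
  0x4E9C + 0x0E9C = 0x05D38
  0x5D38 + 0x5CF0 = 0x0BA28
One's-complement sum = 0xBA28.
Checksum = ~0xBA28 & 0xFFFF = 0x45D7.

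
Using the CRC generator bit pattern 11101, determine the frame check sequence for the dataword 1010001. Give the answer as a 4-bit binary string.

Append 4 zeros: 10100010000. Divide by 11101 (XOR where the leading bit is 1):
  pos 0: 10100 XOR 11101 = 01001
  pos 1: 10010 XOR 11101 = 01111
  pos 2: 11111 XOR 11101 = 00010
  pos 5: 10000 XOR 11101 = 01101
  pos 6: 11010 XOR 11101 = 00111
Remainder (last 4 bits) = 0111. This is the CRC / FCS.

0111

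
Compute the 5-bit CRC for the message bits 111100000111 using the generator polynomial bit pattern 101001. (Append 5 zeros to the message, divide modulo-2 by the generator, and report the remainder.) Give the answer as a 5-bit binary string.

Append 5 zeros: 11110000011100000. Divide by 101001 (XOR where the leading bit is 1):
  pos 0: 111100 XOR 101001 = 010101
  pos 1: 101010 XOR 101001 = 000011
  pos 5: 110011 XOR 101001 = 011010
  pos 6: 110101 XOR 101001 = 011100
  pos 7: 111000 XOR 101001 = 010001
  pos 8: 100010 XOR 101001 = 001011
  pos 10: 101100 XOR 101001 = 000101
Remainder (last 5 bits) = 01010. This is the CRC / FCS.

01010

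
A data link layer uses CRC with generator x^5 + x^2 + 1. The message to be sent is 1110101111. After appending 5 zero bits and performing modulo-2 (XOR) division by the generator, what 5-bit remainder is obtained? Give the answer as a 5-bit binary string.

01000

Append 5 zeros: 111010111100000. Divide by 100101 (XOR where the leading bit is 1):
  pos 0: 111010 XOR 100101 = 011111
  pos 1: 111111 XOR 100101 = 011010
  pos 2: 110101 XOR 100101 = 010000
  pos 3: 100001 XOR 100101 = 000100
  pos 6: 100100 XOR 100101 = 000001
Remainder (last 5 bits) = 01000. This is the CRC / FCS.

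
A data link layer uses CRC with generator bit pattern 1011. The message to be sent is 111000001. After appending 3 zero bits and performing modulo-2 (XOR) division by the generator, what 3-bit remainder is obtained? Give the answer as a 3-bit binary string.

010

Append 3 zeros: 111000001000. Divide by 1011 (XOR where the leading bit is 1):
  pos 0: 1110 XOR 1011 = 0101
  pos 1: 1010 XOR 1011 = 0001
  pos 4: 1000 XOR 1011 = 0011
  pos 6: 1110 XOR 1011 = 0101
  pos 7: 1010 XOR 1011 = 0001
Remainder (last 3 bits) = 010. This is the CRC / FCS.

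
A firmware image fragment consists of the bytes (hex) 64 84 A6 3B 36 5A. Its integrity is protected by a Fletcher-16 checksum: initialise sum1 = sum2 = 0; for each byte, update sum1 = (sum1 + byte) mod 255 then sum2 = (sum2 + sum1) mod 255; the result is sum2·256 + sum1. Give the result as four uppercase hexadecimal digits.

045B

Running sums (mod 255):
  after byte 0 (64): sum1=100, sum2=100
  after byte 1 (84): sum1=232, sum2=77
  after byte 2 (A6): sum1=143, sum2=220
  after byte 3 (3B): sum1=202, sum2=167
  after byte 4 (36): sum1=1, sum2=168
  after byte 5 (5A): sum1=91, sum2=4
Checksum = sum2·256 + sum1 = 4·256 + 91 = 1115 = 0x045B.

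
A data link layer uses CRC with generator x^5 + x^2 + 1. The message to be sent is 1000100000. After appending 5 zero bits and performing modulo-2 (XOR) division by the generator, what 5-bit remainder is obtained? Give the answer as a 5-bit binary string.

01100

Append 5 zeros: 100010000000000. Divide by 100101 (XOR where the leading bit is 1):
  pos 0: 100010 XOR 100101 = 000111
  pos 3: 111000 XOR 100101 = 011101
  pos 4: 111010 XOR 100101 = 011111
  pos 5: 111110 XOR 100101 = 011011
  pos 6: 110110 XOR 100101 = 010011
  pos 7: 100110 XOR 100101 = 000011
Remainder (last 5 bits) = 01100. This is the CRC / FCS.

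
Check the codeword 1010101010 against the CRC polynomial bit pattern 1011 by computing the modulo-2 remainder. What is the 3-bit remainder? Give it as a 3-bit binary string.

Modulo-2 division of 1010101010 by 1011:
  pos 0: 1010 XOR 1011 = 0001
  pos 3: 1101 XOR 1011 = 0110
  pos 4: 1100 XOR 1011 = 0111
  pos 5: 1111 XOR 1011 = 0100
  pos 6: 1000 XOR 1011 = 0011
Remainder = 011 (nonzero — an error is detected).

011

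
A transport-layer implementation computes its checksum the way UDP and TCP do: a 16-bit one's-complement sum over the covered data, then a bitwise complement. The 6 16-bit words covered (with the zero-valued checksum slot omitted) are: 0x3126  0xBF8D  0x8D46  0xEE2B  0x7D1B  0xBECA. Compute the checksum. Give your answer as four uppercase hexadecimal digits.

One's-complement addition (fold any carry out of bit 15 back into bit 0):
  0x3126 + 0xBF8D = 0x0F0B3
  0xF0B3 + 0x8D46 = 0x17DF9 → wrap carry → 0x7DFA
  0x7DFA + 0xEE2B = 0x16C25 → wrap carry → 0x6C26
  0x6C26 + 0x7D1B = 0x0E941
  0xE941 + 0xBECA = 0x1A80B → wrap carry → 0xA80C
One's-complement sum = 0xA80C.
Checksum = ~0xA80C & 0xFFFF = 0x57F3.

57F3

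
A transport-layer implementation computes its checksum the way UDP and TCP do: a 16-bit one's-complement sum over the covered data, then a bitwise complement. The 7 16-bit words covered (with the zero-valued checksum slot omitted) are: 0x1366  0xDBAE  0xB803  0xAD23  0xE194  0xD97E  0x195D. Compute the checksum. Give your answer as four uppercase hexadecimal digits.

D752

One's-complement addition (fold any carry out of bit 15 back into bit 0):
  0x1366 + 0xDBAE = 0x0EF14
  0xEF14 + 0xB803 = 0x1A717 → wrap carry → 0xA718
  0xA718 + 0xAD23 = 0x1543B → wrap carry → 0x543C
  0x543C + 0xE194 = 0x135D0 → wrap carry → 0x35D1
  0x35D1 + 0xD97E = 0x10F4F → wrap carry → 0x0F50
  0x0F50 + 0x195D = 0x028AD
One's-complement sum = 0x28AD.
Checksum = ~0x28AD & 0xFFFF = 0xD752.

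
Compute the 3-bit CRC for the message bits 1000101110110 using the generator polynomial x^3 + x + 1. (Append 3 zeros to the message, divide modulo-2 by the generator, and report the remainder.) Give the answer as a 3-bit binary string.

Append 3 zeros: 1000101110110000. Divide by 1011 (XOR where the leading bit is 1):
  pos 0: 1000 XOR 1011 = 0011
  pos 2: 1110 XOR 1011 = 0101
  pos 3: 1011 XOR 1011 = 0000
  pos 7: 1101 XOR 1011 = 0110
  pos 8: 1101 XOR 1011 = 0110
  pos 9: 1100 XOR 1011 = 0111
  pos 10: 1110 XOR 1011 = 0101
  pos 11: 1010 XOR 1011 = 0001
Remainder (last 3 bits) = 010. This is the CRC / FCS.

010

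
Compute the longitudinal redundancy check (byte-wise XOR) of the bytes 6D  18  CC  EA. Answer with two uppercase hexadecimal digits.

53

XOR the bytes together:
  start with 0x6D
  0x6D ⊕ 0x18 = 0x75
  0x75 ⊕ 0xCC = 0xB9
  0xB9 ⊕ 0xEA = 0x53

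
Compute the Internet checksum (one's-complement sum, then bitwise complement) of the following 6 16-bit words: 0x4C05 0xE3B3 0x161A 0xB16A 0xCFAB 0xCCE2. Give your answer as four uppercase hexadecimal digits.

One's-complement addition (fold any carry out of bit 15 back into bit 0):
  0x4C05 + 0xE3B3 = 0x12FB8 → wrap carry → 0x2FB9
  0x2FB9 + 0x161A = 0x045D3
  0x45D3 + 0xB16A = 0x0F73D
  0xF73D + 0xCFAB = 0x1C6E8 → wrap carry → 0xC6E9
  0xC6E9 + 0xCCE2 = 0x193CB → wrap carry → 0x93CC
One's-complement sum = 0x93CC.
Checksum = ~0x93CC & 0xFFFF = 0x6C33.

6C33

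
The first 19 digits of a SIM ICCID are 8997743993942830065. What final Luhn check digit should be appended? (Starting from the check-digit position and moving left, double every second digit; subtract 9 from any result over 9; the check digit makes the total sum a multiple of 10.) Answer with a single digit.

4

Partial digits right→left: 5 6 0 0 3 8 2 4 9 3 9 9 3 4 7 7 9 9 8
Double every second digit counting from the check-digit position (so the 1st, 3rd, 5th, ... of the partial from the right).
  doubled (with −9 where >9): 1 0 6 4 9 9 6 5 9 7 → sum 56
  kept as-is: 6 0 8 4 3 9 4 7 9 → sum 50
Total = 56 + 50 = 106.
Check digit = (10 − (106 mod 10)) mod 10 = 4.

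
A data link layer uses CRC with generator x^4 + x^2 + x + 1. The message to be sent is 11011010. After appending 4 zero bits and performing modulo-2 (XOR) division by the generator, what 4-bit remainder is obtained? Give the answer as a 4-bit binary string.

0010

Append 4 zeros: 110110100000. Divide by 10111 (XOR where the leading bit is 1):
  pos 0: 11011 XOR 10111 = 01100
  pos 1: 11000 XOR 10111 = 01111
  pos 2: 11111 XOR 10111 = 01000
  pos 3: 10000 XOR 10111 = 00111
  pos 5: 11100 XOR 10111 = 01011
  pos 6: 10110 XOR 10111 = 00001
Remainder (last 4 bits) = 0010. This is the CRC / FCS.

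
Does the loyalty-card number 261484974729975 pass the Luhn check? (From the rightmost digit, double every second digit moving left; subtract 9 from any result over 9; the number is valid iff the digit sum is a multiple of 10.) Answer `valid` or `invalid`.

From the right, keep odd positions and double even positions (subtract 9 from any doubled value over 9):
  doubled (positions 2,4,...): 5 9 5 5 8 8 3 → sum 43
  kept (positions 1,3,...): 5 9 2 4 9 8 1 2 → sum 40
Total = 83.
83 mod 10 = 3, so the number is invalid.

invalid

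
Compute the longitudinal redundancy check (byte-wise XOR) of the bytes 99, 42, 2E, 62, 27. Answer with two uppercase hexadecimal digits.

B0

XOR the bytes together:
  start with 0x99
  0x99 ⊕ 0x42 = 0xDB
  0xDB ⊕ 0x2E = 0xF5
  0xF5 ⊕ 0x62 = 0x97
  0x97 ⊕ 0x27 = 0xB0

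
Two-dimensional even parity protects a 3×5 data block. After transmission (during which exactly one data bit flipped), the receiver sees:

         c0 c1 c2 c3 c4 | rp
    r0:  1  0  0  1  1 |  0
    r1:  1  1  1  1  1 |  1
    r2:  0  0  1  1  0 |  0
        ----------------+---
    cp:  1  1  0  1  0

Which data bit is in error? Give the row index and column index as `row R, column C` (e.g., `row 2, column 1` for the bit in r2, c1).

Recompute each row's even parity and compare to rp:
  r0: data parity 1, sent rp 0 → mismatch
  r1: data parity 1, sent rp 1 → ok
  r2: data parity 0, sent rp 0 → ok
Recompute each column's even parity and compare to cp:
  c0: data parity 0, sent cp 1 → mismatch
  c1: data parity 1, sent cp 1 → ok
  c2: data parity 0, sent cp 0 → ok
  c3: data parity 1, sent cp 1 → ok
  c4: data parity 0, sent cp 0 → ok
Exactly one row (r0) and one column (c0) fail → the flipped bit is at their intersection.

row 0, column 0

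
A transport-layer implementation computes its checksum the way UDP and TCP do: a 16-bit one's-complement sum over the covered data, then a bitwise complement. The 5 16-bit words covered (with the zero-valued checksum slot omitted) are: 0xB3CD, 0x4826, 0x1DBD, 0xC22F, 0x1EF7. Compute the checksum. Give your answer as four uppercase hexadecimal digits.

0528

One's-complement addition (fold any carry out of bit 15 back into bit 0):
  0xB3CD + 0x4826 = 0x0FBF3
  0xFBF3 + 0x1DBD = 0x119B0 → wrap carry → 0x19B1
  0x19B1 + 0xC22F = 0x0DBE0
  0xDBE0 + 0x1EF7 = 0x0FAD7
One's-complement sum = 0xFAD7.
Checksum = ~0xFAD7 & 0xFFFF = 0x0528.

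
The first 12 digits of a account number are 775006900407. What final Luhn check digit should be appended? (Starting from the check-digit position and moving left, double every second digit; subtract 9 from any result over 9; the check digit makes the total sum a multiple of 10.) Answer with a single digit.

Partial digits right→left: 7 0 4 0 0 9 6 0 0 5 7 7
Double every second digit counting from the check-digit position (so the 1st, 3rd, 5th, ... of the partial from the right).
  doubled (with −9 where >9): 5 8 0 3 0 5 → sum 21
  kept as-is: 0 0 9 0 5 7 → sum 21
Total = 21 + 21 = 42.
Check digit = (10 − (42 mod 10)) mod 10 = 8.

8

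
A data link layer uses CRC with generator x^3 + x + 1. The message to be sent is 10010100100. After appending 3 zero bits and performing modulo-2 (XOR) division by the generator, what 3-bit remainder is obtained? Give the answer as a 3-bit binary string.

011

Append 3 zeros: 10010100100000. Divide by 1011 (XOR where the leading bit is 1):
  pos 0: 1001 XOR 1011 = 0010
  pos 2: 1001 XOR 1011 = 0010
  pos 4: 1000 XOR 1011 = 0011
  pos 6: 1110 XOR 1011 = 0101
  pos 7: 1010 XOR 1011 = 0001
  pos 10: 1000 XOR 1011 = 0011
Remainder (last 3 bits) = 011. This is the CRC / FCS.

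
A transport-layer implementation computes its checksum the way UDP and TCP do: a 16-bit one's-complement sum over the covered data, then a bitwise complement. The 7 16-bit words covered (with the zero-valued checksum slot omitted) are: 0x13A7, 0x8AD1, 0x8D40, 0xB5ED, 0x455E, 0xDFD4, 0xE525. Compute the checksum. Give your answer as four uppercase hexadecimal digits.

One's-complement addition (fold any carry out of bit 15 back into bit 0):
  0x13A7 + 0x8AD1 = 0x09E78
  0x9E78 + 0x8D40 = 0x12BB8 → wrap carry → 0x2BB9
  0x2BB9 + 0xB5ED = 0x0E1A6
  0xE1A6 + 0x455E = 0x12704 → wrap carry → 0x2705
  0x2705 + 0xDFD4 = 0x106D9 → wrap carry → 0x06DA
  0x06DA + 0xE525 = 0x0EBFF
One's-complement sum = 0xEBFF.
Checksum = ~0xEBFF & 0xFFFF = 0x1400.

1400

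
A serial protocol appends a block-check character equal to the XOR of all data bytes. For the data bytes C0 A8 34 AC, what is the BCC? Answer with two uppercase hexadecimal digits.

XOR the bytes together:
  start with 0xC0
  0xC0 ⊕ 0xA8 = 0x68
  0x68 ⊕ 0x34 = 0x5C
  0x5C ⊕ 0xAC = 0xF0

F0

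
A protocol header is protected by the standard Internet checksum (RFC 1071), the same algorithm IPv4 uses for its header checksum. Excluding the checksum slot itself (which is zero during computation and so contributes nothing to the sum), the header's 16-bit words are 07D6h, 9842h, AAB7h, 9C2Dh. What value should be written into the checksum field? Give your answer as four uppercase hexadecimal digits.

1902

One's-complement addition (fold any carry out of bit 15 back into bit 0):
  0x07D6 + 0x9842 = 0x0A018
  0xA018 + 0xAAB7 = 0x14ACF → wrap carry → 0x4AD0
  0x4AD0 + 0x9C2D = 0x0E6FD
One's-complement sum = 0xE6FD.
Checksum = ~0xE6FD & 0xFFFF = 0x1902.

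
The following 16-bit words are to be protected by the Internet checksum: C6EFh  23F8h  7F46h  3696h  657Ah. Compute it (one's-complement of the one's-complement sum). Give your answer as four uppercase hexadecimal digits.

One's-complement addition (fold any carry out of bit 15 back into bit 0):
  0xC6EF + 0x23F8 = 0x0EAE7
  0xEAE7 + 0x7F46 = 0x16A2D → wrap carry → 0x6A2E
  0x6A2E + 0x3696 = 0x0A0C4
  0xA0C4 + 0x657A = 0x1063E → wrap carry → 0x063F
One's-complement sum = 0x063F.
Checksum = ~0x063F & 0xFFFF = 0xF9C0.

F9C0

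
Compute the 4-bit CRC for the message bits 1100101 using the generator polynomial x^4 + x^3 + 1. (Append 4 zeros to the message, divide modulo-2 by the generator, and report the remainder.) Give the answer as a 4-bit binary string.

Append 4 zeros: 11001010000. Divide by 11001 (XOR where the leading bit is 1):
  pos 0: 11001 XOR 11001 = 00000
  pos 6: 10000 XOR 11001 = 01001
Remainder (last 4 bits) = 1001. This is the CRC / FCS.

1001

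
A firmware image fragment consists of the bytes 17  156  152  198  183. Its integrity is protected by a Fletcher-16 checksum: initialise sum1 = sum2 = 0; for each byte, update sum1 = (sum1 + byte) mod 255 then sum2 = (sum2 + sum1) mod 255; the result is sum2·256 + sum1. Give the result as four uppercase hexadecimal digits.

Running sums (mod 255):
  after byte 0 (17): sum1=17, sum2=17
  after byte 1 (156): sum1=173, sum2=190
  after byte 2 (152): sum1=70, sum2=5
  after byte 3 (198): sum1=13, sum2=18
  after byte 4 (183): sum1=196, sum2=214
Checksum = sum2·256 + sum1 = 214·256 + 196 = 54980 = 0xD6C4.

D6C4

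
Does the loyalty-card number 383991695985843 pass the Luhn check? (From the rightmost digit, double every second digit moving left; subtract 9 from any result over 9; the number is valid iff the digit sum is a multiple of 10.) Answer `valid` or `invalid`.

valid

From the right, keep odd positions and double even positions (subtract 9 from any doubled value over 9):
  doubled (positions 2,4,...): 8 1 9 9 2 9 7 → sum 45
  kept (positions 1,3,...): 3 8 8 5 6 9 3 3 → sum 45
Total = 90.
90 mod 10 = 0, so the number is valid.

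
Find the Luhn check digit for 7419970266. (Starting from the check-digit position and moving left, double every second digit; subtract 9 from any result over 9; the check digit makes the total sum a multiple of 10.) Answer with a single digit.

8

Partial digits right→left: 6 6 2 0 7 9 9 1 4 7
Double every second digit counting from the check-digit position (so the 1st, 3rd, 5th, ... of the partial from the right).
  doubled (with −9 where >9): 3 4 5 9 8 → sum 29
  kept as-is: 6 0 9 1 7 → sum 23
Total = 29 + 23 = 52.
Check digit = (10 − (52 mod 10)) mod 10 = 8.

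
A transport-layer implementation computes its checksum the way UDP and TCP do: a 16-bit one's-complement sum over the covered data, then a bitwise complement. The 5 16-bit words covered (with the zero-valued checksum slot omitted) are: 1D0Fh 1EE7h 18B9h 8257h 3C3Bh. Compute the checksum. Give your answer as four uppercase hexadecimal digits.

One's-complement addition (fold any carry out of bit 15 back into bit 0):
  0x1D0F + 0x1EE7 = 0x03BF6
  0x3BF6 + 0x18B9 = 0x054AF
  0x54AF + 0x8257 = 0x0D706
  0xD706 + 0x3C3B = 0x11341 → wrap carry → 0x1342
One's-complement sum = 0x1342.
Checksum = ~0x1342 & 0xFFFF = 0xECBD.

ECBD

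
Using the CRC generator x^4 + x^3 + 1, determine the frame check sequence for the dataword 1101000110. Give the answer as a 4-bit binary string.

Append 4 zeros: 11010001100000. Divide by 11001 (XOR where the leading bit is 1):
  pos 0: 11010 XOR 11001 = 00011
  pos 3: 11001 XOR 11001 = 00000
  pos 8: 10000 XOR 11001 = 01001
  pos 9: 10010 XOR 11001 = 01011
Remainder (last 4 bits) = 1011. This is the CRC / FCS.

1011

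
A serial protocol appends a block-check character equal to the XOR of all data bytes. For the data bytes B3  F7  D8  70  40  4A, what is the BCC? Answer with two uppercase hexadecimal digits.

E6

XOR the bytes together:
  start with 0xB3
  0xB3 ⊕ 0xF7 = 0x44
  0x44 ⊕ 0xD8 = 0x9C
  0x9C ⊕ 0x70 = 0xEC
  0xEC ⊕ 0x40 = 0xAC
  0xAC ⊕ 0x4A = 0xE6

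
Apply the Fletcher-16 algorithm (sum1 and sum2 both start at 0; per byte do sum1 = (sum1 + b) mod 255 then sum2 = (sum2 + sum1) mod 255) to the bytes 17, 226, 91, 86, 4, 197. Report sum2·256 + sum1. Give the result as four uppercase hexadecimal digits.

Running sums (mod 255):
  after byte 0 (17): sum1=17, sum2=17
  after byte 1 (226): sum1=243, sum2=5
  after byte 2 (91): sum1=79, sum2=84
  after byte 3 (86): sum1=165, sum2=249
  after byte 4 (4): sum1=169, sum2=163
  after byte 5 (197): sum1=111, sum2=19
Checksum = sum2·256 + sum1 = 19·256 + 111 = 4975 = 0x136F.

136F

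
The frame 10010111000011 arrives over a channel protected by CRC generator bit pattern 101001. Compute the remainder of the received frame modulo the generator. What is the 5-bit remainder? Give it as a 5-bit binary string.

00000

Modulo-2 division of 10010111000011 by 101001:
  pos 0: 100101 XOR 101001 = 001100
  pos 2: 110011 XOR 101001 = 011010
  pos 3: 110100 XOR 101001 = 011101
  pos 4: 111010 XOR 101001 = 010011
  pos 5: 100110 XOR 101001 = 001111
  pos 7: 111101 XOR 101001 = 010100
  pos 8: 101001 XOR 101001 = 000000
Remainder = 00000 (zero — the frame passes the CRC check).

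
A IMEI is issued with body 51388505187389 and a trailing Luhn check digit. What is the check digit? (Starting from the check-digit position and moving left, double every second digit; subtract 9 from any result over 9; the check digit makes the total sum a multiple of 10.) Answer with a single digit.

5

Partial digits right→left: 9 8 3 7 8 1 5 0 5 8 8 3 1 5
Double every second digit counting from the check-digit position (so the 1st, 3rd, 5th, ... of the partial from the right).
  doubled (with −9 where >9): 9 6 7 1 1 7 2 → sum 33
  kept as-is: 8 7 1 0 8 3 5 → sum 32
Total = 33 + 32 = 65.
Check digit = (10 − (65 mod 10)) mod 10 = 5.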